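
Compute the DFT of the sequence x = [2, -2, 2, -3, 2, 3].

X[k] = Σ(n=0 to 5) x[n] · ω_6^(nk)
where ω_6 = e^(-2πi/6)

Computing each X[k]:
X[0] = 4
X[1] = 3.5000+4.3301i
X[2] = -3.5000+4.3301i
X[3] = 8
X[4] = -3.5000-4.3301i
X[5] = 3.5000-4.3301i

X = [4, 3.5000+4.3301i, -3.5000+4.3301i, 8, -3.5000-4.3301i, 3.5000-4.3301i]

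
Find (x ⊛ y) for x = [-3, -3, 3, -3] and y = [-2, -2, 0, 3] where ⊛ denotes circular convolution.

(x ⊛ y)[n] = Σ(m=0 to 3) x[m] · y[(n-m) mod 4]

Computing each output sample:
(x ⊛ y)[0] = 3
(x ⊛ y)[1] = 21
(x ⊛ y)[2] = -9
(x ⊛ y)[3] = -9

x ⊛ y = [3, 21, -9, -9]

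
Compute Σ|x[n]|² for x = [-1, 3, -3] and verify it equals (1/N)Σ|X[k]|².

Time domain:
Σ|x[n]|² = |-1|² + |3|² + |-3|² = 19.0000

Frequency domain:
(1/3)Σ|X[k]|² = (1/3)(|-1|² + |-1.0000-5.1962i|² + |-1.0000+5.1962i|²) = (1/3)·57.0000 = 19.0000

Both sides agree, confirming Parseval's theorem.

Σ|x[n]|² = (1/N)Σ|X[k]|² = 19.0000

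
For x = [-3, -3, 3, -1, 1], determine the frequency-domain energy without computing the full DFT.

Parseval: Σ|x[n]|² = (1/N)Σ|X[k]|², so Σ|X[k]|² = N·Σ|x[n]|² = 5·29.0000

Σ|X[k]|² = N·Σ|x[n]|² = 5·29.0000 = 145.0000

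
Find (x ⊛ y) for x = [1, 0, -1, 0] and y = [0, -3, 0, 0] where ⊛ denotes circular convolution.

(x ⊛ y)[n] = Σ(m=0 to 3) x[m] · y[(n-m) mod 4]

Computing each output sample:
(x ⊛ y)[0] = 0
(x ⊛ y)[1] = -3
(x ⊛ y)[2] = 0
(x ⊛ y)[3] = 3

x ⊛ y = [0, -3, 0, 3]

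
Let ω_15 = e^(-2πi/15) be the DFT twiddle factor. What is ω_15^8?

ω_15^8 = e^(-2πi·8/15)
= cos(-2π·8/15) + i·sin(-2π·8/15)
= cos(-16π/15) + i·sin(-16π/15)

ω_15^8 = cos(-16π/15) + i·sin(-16π/15) = -0.9781+0.2079i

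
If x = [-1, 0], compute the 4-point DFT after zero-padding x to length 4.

Original 2-point DFT: [-1, -1]
Zero-padded 4-point DFT provides frequency interpolation.

DFT_4([x, 0, ...]) = [-1, -1, -1, -1]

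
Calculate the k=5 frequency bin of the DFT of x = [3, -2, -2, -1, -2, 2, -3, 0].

X[5] = Σ(n=0 to 7) x[n] · ω_8^(5n) where ω_8 = e^(-2πi/8)
= (3)·ω_8^0 + (-2)·ω_8^5 + (-2)·ω_8^10 + (-1)·ω_8^15 + (-2)·ω_8^20 + (2)·ω_8^25 + (-3)·ω_8^30 + (0)·ω_8^35

X[5] = 7.1213-4.5355i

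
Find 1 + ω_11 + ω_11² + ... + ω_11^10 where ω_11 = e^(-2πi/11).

Sum of all nth roots of unity equals 0 for n > 1 (geometric series with r ≠ 1).

0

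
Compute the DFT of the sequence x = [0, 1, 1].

X[k] = Σ(n=0 to 2) x[n] · ω_3^(nk)
where ω_3 = e^(-2πi/3)

Computing each X[k]:
X[0] = 2
X[1] = -1
X[2] = -1

X = [2, -1, -1]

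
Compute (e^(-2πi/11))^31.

Since ω_11^11 = 1, powers reduce modulo 11.
31 mod 11 = 9
So ω_11^31 = ω_11^9 = e^(-2πi·9/11)

ω_11^31 = ω_11^9 = 0.4154+0.9096i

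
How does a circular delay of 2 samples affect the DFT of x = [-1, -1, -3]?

Time shift by 2: X_shifted[k] = ω_3^(2k) · X[k]
Shifted x = [-1, -3, -1]

DFT(x[n-2]) = [-5, 1.0000+1.7321i, 1.0000-1.7321i]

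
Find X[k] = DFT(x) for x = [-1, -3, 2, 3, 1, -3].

X[k] = Σ(n=0 to 5) x[n] · ω_6^(nk)
where ω_6 = e^(-2πi/6)

Computing each X[k]:
X[0] = -1
X[1] = -8.5000-0.8660i
X[2] = 3.5000+0.8660i
X[3] = 5
X[4] = 3.5000-0.8660i
X[5] = -8.5000+0.8660i

X = [-1, -8.5000-0.8660i, 3.5000+0.8660i, 5, 3.5000-0.8660i, -8.5000+0.8660i]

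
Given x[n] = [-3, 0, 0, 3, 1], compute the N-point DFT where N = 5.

X[k] = Σ(n=0 to 4) x[n] · ω_5^(nk)
where ω_5 = e^(-2πi/5)

Computing each X[k]:
X[0] = 1
X[1] = -5.1180+2.7144i
X[2] = -2.8820-2.2654i
X[3] = -2.8820+2.2654i
X[4] = -5.1180-2.7144i

X = [1, -5.1180+2.7144i, -2.8820-2.2654i, -2.8820+2.2654i, -5.1180-2.7144i]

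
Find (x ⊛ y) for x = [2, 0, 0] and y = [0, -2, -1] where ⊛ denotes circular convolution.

(x ⊛ y)[n] = Σ(m=0 to 2) x[m] · y[(n-m) mod 3]

Computing each output sample:
(x ⊛ y)[0] = 0
(x ⊛ y)[1] = -4
(x ⊛ y)[2] = -2

x ⊛ y = [0, -4, -2]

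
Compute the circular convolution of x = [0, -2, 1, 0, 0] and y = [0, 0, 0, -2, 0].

(x ⊛ y)[n] = Σ(m=0 to 4) x[m] · y[(n-m) mod 5]

Computing each output sample:
(x ⊛ y)[0] = -2
(x ⊛ y)[1] = 0
(x ⊛ y)[2] = 0
(x ⊛ y)[3] = 0
(x ⊛ y)[4] = 4

x ⊛ y = [-2, 0, 0, 0, 4]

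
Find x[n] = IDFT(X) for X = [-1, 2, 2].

x[n] = (1/3) Σ(k=0 to 2) X[k] · e^(2πikn/3)

Computing each x[n]:
x[0] = 1
x[1] = -1
x[2] = -1

x = [1, -1, -1]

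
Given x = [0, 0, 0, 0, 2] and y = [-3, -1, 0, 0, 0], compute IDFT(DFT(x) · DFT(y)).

(x ⊛ y)[n] = Σ(m=0 to 4) x[m] · y[(n-m) mod 5]

Computing each output sample:
(x ⊛ y)[0] = -2
(x ⊛ y)[1] = 0
(x ⊛ y)[2] = 0
(x ⊛ y)[3] = 0
(x ⊛ y)[4] = -6

x ⊛ y = [-2, 0, 0, 0, -6]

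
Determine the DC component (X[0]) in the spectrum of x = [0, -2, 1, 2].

X[0] = Σ(n=0 to 3) x[n] · ω_4^0 = Σ x[n]
= (0) + (-2) + (1) + (2)

X[0] = 1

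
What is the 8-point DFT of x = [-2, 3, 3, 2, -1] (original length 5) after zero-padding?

Original 5-point DFT: [5, -5.4271-4.3920i, -2.0729-1.4001i, -2.0729+1.4001i, -5.4271+4.3920i]
Zero-padded 8-point DFT provides frequency interpolation.

DFT_8([x, 0, ...]) = [5, -0.2929-6.5355i, -6-1i, -1.7071-0.5355i, -5, -1.7071+0.5355i, -6+1i, -0.2929+6.5355i]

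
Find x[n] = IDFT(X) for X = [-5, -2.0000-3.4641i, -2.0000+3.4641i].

x[n] = (1/3) Σ(k=0 to 2) X[k] · e^(2πikn/3)

Computing each x[n]:
x[0] = -3
x[1] = 1
x[2] = -3

x = [-3, 1, -3]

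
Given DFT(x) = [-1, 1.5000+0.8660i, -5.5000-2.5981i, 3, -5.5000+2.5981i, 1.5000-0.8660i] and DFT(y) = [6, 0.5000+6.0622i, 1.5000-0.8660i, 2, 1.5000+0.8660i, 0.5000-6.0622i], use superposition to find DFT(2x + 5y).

By linearity: DFT(2x + 5y) = 2·DFT(x) + 5·DFT(y)
= 2·[-1, 1.5000+0.8660i, -5.5000-2.5981i, 3, -5.5000+2.5981i, 1.5000-0.8660i] + 5·[6, 0.5000+6.0622i, 1.5000-0.8660i, 2, 1.5000+0.8660i, 0.5000-6.0622i]

Computing element-wise:
Z[0] = 2·(-1) + 5·(6) = 28
Z[1] = 2·(1.5000+0.8660i) + 5·(0.5000+6.0622i) = 5.5000+32.0430i
Z[2] = 2·(-5.5000-2.5981i) + 5·(1.5000-0.8660i) = -3.5000-9.5262i
Z[3] = 2·(3) + 5·(2) = 16
Z[4] = 2·(-5.5000+2.5981i) + 5·(1.5000+0.8660i) = -3.5000+9.5262i
Z[5] = 2·(1.5000-0.8660i) + 5·(0.5000-6.0622i) = 5.5000-32.0430i

DFT(2x + 5y) = 2·X + 5·Y = [28, 5.5000+32.0430i, -3.5000-9.5262i, 16, -3.5000+9.5262i, 5.5000-32.0430i]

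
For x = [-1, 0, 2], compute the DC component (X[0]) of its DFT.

X[0] = Σ(n=0 to 2) x[n] · ω_3^0 = Σ x[n]
= (-1) + (0) + (2)

X[0] = 1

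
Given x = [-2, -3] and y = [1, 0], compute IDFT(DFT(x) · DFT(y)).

(x ⊛ y)[n] = Σ(m=0 to 1) x[m] · y[(n-m) mod 2]

Computing each output sample:
(x ⊛ y)[0] = -2
(x ⊛ y)[1] = -3

x ⊛ y = [-2, -3]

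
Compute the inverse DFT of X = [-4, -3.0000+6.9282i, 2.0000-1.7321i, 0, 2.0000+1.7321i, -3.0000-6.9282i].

x[n] = (1/6) Σ(k=0 to 5) X[k] · e^(2πikn/6)

Computing each x[n]:
x[0] = -1
x[1] = -3
x[2] = -3
x[3] = 1
x[4] = 2
x[5] = 0

x = [-1, -3, -3, 1, 2, 0]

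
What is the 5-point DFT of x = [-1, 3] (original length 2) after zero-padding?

Original 2-point DFT: [2, -4]
Zero-padded 5-point DFT provides frequency interpolation.

DFT_5([x, 0, ...]) = [2, -0.0729-2.8532i, -3.4271-1.7634i, -3.4271+1.7634i, -0.0729+2.8532i]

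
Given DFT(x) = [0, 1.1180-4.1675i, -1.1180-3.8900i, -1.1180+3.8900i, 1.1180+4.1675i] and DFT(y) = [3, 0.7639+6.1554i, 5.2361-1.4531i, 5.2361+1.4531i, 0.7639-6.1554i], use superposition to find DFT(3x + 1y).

By linearity: DFT(3x + 1y) = 3·DFT(x) + 1·DFT(y)
= 3·[0, 1.1180-4.1675i, -1.1180-3.8900i, -1.1180+3.8900i, 1.1180+4.1675i] + 1·[3, 0.7639+6.1554i, 5.2361-1.4531i, 5.2361+1.4531i, 0.7639-6.1554i]

Computing element-wise:
Z[0] = 3·(0) + 1·(3) = 3
Z[1] = 3·(1.1180-4.1675i) + 1·(0.7639+6.1554i) = 4.1179-6.3471i
Z[2] = 3·(-1.1180-3.8900i) + 1·(5.2361-1.4531i) = 1.8821-13.1231i
Z[3] = 3·(-1.1180+3.8900i) + 1·(5.2361+1.4531i) = 1.8821+13.1231i
Z[4] = 3·(1.1180+4.1675i) + 1·(0.7639-6.1554i) = 4.1179+6.3471i

DFT(3x + 1y) = 3·X + 1·Y = [3, 4.1179-6.3471i, 1.8821-13.1231i, 1.8821+13.1231i, 4.1179+6.3471i]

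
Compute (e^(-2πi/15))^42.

Since ω_15^15 = 1, powers reduce modulo 15.
42 mod 15 = 12
So ω_15^42 = ω_15^12 = e^(-2πi·12/15)

ω_15^42 = ω_15^12 = 0.3090+0.9511i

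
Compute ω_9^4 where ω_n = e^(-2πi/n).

ω_9^4 = e^(-2πi·4/9)
= cos(-2π·4/9) + i·sin(-2π·4/9)
= cos(-8π/9) + i·sin(-8π/9)

ω_9^4 = cos(-8π/9) + i·sin(-8π/9) = -0.9397-0.3420i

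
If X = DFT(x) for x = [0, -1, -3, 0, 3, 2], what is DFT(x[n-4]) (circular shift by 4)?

Time shift by 4: X_shifted[k] = ω_6^(4k) · X[k]
Shifted x = [-3, 0, 3, 2, 0, -1]

DFT(x[n-4]) = [1, -7.0000-3.4641i, -2.0000+1.7321i, -1, -2.0000-1.7321i, -7.0000+3.4641i]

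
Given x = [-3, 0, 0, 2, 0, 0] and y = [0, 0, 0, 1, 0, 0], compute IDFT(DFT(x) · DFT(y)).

(x ⊛ y)[n] = Σ(m=0 to 5) x[m] · y[(n-m) mod 6]

Computing each output sample:
(x ⊛ y)[0] = 2
(x ⊛ y)[1] = 0
(x ⊛ y)[2] = 0
(x ⊛ y)[3] = -3
(x ⊛ y)[4] = 0
(x ⊛ y)[5] = 0

x ⊛ y = [2, 0, 0, -3, 0, 0]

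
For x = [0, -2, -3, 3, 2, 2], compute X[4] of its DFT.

X[4] = Σ(n=0 to 5) x[n] · ω_6^(4n) where ω_6 = e^(-2πi/6)
= (0)·ω_6^0 + (-2)·ω_6^4 + (-3)·ω_6^8 + (3)·ω_6^12 + (2)·ω_6^16 + (2)·ω_6^20

X[4] = 3.5000+0.8660i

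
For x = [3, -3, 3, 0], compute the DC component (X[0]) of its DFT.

X[0] = Σ(n=0 to 3) x[n] · ω_4^0 = Σ x[n]
= (3) + (-3) + (3) + (0)

X[0] = 3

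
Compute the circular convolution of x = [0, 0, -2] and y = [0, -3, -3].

(x ⊛ y)[n] = Σ(m=0 to 2) x[m] · y[(n-m) mod 3]

Computing each output sample:
(x ⊛ y)[0] = 6
(x ⊛ y)[1] = 6
(x ⊛ y)[2] = 0

x ⊛ y = [6, 6, 0]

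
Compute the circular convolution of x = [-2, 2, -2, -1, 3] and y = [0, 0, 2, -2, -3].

(x ⊛ y)[n] = Σ(m=0 to 4) x[m] · y[(n-m) mod 5]

Computing each output sample:
(x ⊛ y)[0] = -4
(x ⊛ y)[1] = 14
(x ⊛ y)[2] = -7
(x ⊛ y)[3] = -1
(x ⊛ y)[4] = -2

x ⊛ y = [-4, 14, -7, -1, -2]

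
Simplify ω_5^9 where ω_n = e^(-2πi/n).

Since ω_5^5 = 1, powers reduce modulo 5.
9 mod 5 = 4
So ω_5^9 = ω_5^4 = e^(-2πi·4/5)

ω_5^9 = ω_5^4 = 0.3090+0.9511i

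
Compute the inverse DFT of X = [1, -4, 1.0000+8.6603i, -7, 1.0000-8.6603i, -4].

x[n] = (1/6) Σ(k=0 to 5) X[k] · e^(2πikn/6)

Computing each x[n]:
x[0] = -2
x[1] = -2
x[2] = 2
x[3] = 3
x[4] = -3
x[5] = 3

x = [-2, -2, 2, 3, -3, 3]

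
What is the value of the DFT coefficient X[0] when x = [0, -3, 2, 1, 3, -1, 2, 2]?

X[0] = Σ(n=0 to 7) x[n] · ω_8^0 = Σ x[n]
= (0) + (-3) + (2) + (1) + (3) + (-1) + (2) + (2)

X[0] = 6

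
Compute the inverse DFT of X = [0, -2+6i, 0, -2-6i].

x[n] = (1/4) Σ(k=0 to 3) X[k] · e^(2πikn/4)

Computing each x[n]:
x[0] = -1
x[1] = -3
x[2] = 1
x[3] = 3

x = [-1, -3, 1, 3]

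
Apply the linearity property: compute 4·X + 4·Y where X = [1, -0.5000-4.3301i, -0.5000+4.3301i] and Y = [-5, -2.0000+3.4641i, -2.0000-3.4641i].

By linearity: DFT(4x + 4y) = 4·DFT(x) + 4·DFT(y)
= 4·[1, -0.5000-4.3301i, -0.5000+4.3301i] + 4·[-5, -2.0000+3.4641i, -2.0000-3.4641i]

Computing element-wise:
Z[0] = 4·(1) + 4·(-5) = -16
Z[1] = 4·(-0.5000-4.3301i) + 4·(-2.0000+3.4641i) = -10.0000-3.4640i
Z[2] = 4·(-0.5000+4.3301i) + 4·(-2.0000-3.4641i) = -10.0000+3.4640i

DFT(4x + 4y) = 4·X + 4·Y = [-16, -10.0000-3.4640i, -10.0000+3.4640i]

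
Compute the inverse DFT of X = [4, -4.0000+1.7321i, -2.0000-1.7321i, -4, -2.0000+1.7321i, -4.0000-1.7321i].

x[n] = (1/6) Σ(k=0 to 5) X[k] · e^(2πikn/6)

Computing each x[n]:
x[0] = -2
x[1] = 1
x[2] = 0
x[3] = 2
x[4] = 2
x[5] = 1

x = [-2, 1, 0, 2, 2, 1]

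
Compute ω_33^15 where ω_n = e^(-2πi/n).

ω_33^15 = e^(-2πi·15/33)
= cos(-2π·15/33) + i·sin(-2π·15/33)
= cos(-30π/33) + i·sin(-30π/33)

ω_33^15 = cos(-30π/33) + i·sin(-30π/33) = -0.9595-0.2817i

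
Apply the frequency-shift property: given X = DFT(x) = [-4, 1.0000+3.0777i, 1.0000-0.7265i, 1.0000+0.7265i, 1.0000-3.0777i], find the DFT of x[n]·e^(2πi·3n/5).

Modulation property: DFT(ω_5^(-3n)·x[n]) = X[(k-3) mod 5], so circularly shift X by 3 positions.

X[k-3] = [1.0000-0.7265i, 1.0000+0.7265i, 1.0000-3.0777i, -4, 1.0000+3.0777i]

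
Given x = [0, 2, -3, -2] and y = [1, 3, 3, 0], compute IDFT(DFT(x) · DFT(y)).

(x ⊛ y)[n] = Σ(m=0 to 3) x[m] · y[(n-m) mod 4]

Computing each output sample:
(x ⊛ y)[0] = -15
(x ⊛ y)[1] = -4
(x ⊛ y)[2] = 3
(x ⊛ y)[3] = -5

x ⊛ y = [-15, -4, 3, -5]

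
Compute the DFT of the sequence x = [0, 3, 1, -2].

X[k] = Σ(n=0 to 3) x[n] · ω_4^(nk)
where ω_4 = e^(-2πi/4)

Computing each X[k]:
X[0] = 2
X[1] = -1-5i
X[2] = 0
X[3] = -1+5i

X = [2, -1-5i, 0, -1+5i]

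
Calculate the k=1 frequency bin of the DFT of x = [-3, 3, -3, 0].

X[1] = Σ(n=0 to 3) x[n] · ω_4^(1n) where ω_4 = e^(-2πi/4)
= (-3)·ω_4^0 + (3)·ω_4^1 + (-3)·ω_4^2 + (0)·ω_4^3

X[1] = -3i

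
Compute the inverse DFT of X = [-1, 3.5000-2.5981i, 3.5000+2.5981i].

x[n] = (1/3) Σ(k=0 to 2) X[k] · e^(2πikn/3)

Computing each x[n]:
x[0] = 2
x[1] = 0
x[2] = -3

x = [2, 0, -3]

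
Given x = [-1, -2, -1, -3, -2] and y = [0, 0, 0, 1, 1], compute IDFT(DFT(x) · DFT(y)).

(x ⊛ y)[n] = Σ(m=0 to 4) x[m] · y[(n-m) mod 5]

Computing each output sample:
(x ⊛ y)[0] = -3
(x ⊛ y)[1] = -4
(x ⊛ y)[2] = -5
(x ⊛ y)[3] = -3
(x ⊛ y)[4] = -3

x ⊛ y = [-3, -4, -5, -3, -3]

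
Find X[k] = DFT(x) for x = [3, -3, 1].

X[k] = Σ(n=0 to 2) x[n] · ω_3^(nk)
where ω_3 = e^(-2πi/3)

Computing each X[k]:
X[0] = 1
X[1] = 4.0000+3.4641i
X[2] = 4.0000-3.4641i

X = [1, 4.0000+3.4641i, 4.0000-3.4641i]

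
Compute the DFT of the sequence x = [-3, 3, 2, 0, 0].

X[k] = Σ(n=0 to 4) x[n] · ω_5^(nk)
where ω_5 = e^(-2πi/5)

Computing each X[k]:
X[0] = 2
X[1] = -3.6910-4.0287i
X[2] = -4.8090+0.1388i
X[3] = -4.8090-0.1388i
X[4] = -3.6910+4.0287i

X = [2, -3.6910-4.0287i, -4.8090+0.1388i, -4.8090-0.1388i, -3.6910+4.0287i]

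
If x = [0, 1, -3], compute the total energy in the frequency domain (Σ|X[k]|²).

Parseval: Σ|x[n]|² = (1/N)Σ|X[k]|², so Σ|X[k]|² = N·Σ|x[n]|² = 3·10.0000

Σ|X[k]|² = N·Σ|x[n]|² = 3·10.0000 = 30.0000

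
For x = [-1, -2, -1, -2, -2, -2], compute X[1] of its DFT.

X[1] = Σ(n=0 to 5) x[n] · ω_6^(1n) where ω_6 = e^(-2πi/6)
= (-1)·ω_6^0 + (-2)·ω_6^1 + (-1)·ω_6^2 + (-2)·ω_6^3 + (-2)·ω_6^4 + (-2)·ω_6^5

X[1] = 0.5000-0.8660i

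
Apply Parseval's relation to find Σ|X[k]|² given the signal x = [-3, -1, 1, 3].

Parseval: Σ|x[n]|² = (1/N)Σ|X[k]|², so Σ|X[k]|² = N·Σ|x[n]|² = 4·20.0000

Σ|X[k]|² = N·Σ|x[n]|² = 4·20.0000 = 80.0000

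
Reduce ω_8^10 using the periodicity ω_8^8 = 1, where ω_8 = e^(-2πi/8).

Since ω_8^8 = 1, powers reduce modulo 8.
10 mod 8 = 2
So ω_8^10 = ω_8^2 = e^(-2πi·2/8)

ω_8^10 = ω_8^2 = -1i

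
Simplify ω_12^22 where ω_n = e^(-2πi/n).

Since ω_12^12 = 1, powers reduce modulo 12.
22 mod 12 = 10
So ω_12^22 = ω_12^10 = e^(-2πi·10/12)

ω_12^22 = ω_12^10 = 0.5000+0.8660i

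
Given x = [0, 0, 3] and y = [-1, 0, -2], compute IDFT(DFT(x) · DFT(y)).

(x ⊛ y)[n] = Σ(m=0 to 2) x[m] · y[(n-m) mod 3]

Computing each output sample:
(x ⊛ y)[0] = 0
(x ⊛ y)[1] = -6
(x ⊛ y)[2] = -3

x ⊛ y = [0, -6, -3]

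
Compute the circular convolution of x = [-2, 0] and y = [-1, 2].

(x ⊛ y)[n] = Σ(m=0 to 1) x[m] · y[(n-m) mod 2]

Computing each output sample:
(x ⊛ y)[0] = 2
(x ⊛ y)[1] = -4

x ⊛ y = [2, -4]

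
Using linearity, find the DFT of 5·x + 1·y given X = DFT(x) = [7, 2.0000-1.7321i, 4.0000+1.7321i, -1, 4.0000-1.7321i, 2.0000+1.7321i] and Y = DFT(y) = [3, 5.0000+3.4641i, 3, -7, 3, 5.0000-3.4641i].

By linearity: DFT(5x + 1y) = 5·DFT(x) + 1·DFT(y)
= 5·[7, 2.0000-1.7321i, 4.0000+1.7321i, -1, 4.0000-1.7321i, 2.0000+1.7321i] + 1·[3, 5.0000+3.4641i, 3, -7, 3, 5.0000-3.4641i]

Computing element-wise:
Z[0] = 5·(7) + 1·(3) = 38
Z[1] = 5·(2.0000-1.7321i) + 1·(5.0000+3.4641i) = 15.0000-5.1964i
Z[2] = 5·(4.0000+1.7321i) + 1·(3) = 23.0000+8.6605i
Z[3] = 5·(-1) + 1·(-7) = -12
Z[4] = 5·(4.0000-1.7321i) + 1·(3) = 23.0000-8.6605i
Z[5] = 5·(2.0000+1.7321i) + 1·(5.0000-3.4641i) = 15.0000+5.1964i

DFT(5x + 1y) = 5·X + 1·Y = [38, 15.0000-5.1964i, 23.0000+8.6605i, -12, 23.0000-8.6605i, 15.0000+5.1964i]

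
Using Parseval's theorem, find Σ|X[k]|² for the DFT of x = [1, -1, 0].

Parseval: Σ|x[n]|² = (1/N)Σ|X[k]|², so Σ|X[k]|² = N·Σ|x[n]|² = 3·2.0000

Σ|X[k]|² = N·Σ|x[n]|² = 3·2.0000 = 6.0000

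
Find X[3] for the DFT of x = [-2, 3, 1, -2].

X[3] = Σ(n=0 to 3) x[n] · ω_4^(3n) where ω_4 = e^(-2πi/4)
= (-2)·ω_4^0 + (3)·ω_4^3 + (1)·ω_4^6 + (-2)·ω_4^9

X[3] = -3+5i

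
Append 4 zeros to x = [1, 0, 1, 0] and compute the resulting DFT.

Original 4-point DFT: [2, 0, 2, 0]
Zero-padded 8-point DFT provides frequency interpolation.

DFT_8([x, 0, ...]) = [2, 1-1i, 0, 1+1i, 2, 1-1i, 0, 1+1i]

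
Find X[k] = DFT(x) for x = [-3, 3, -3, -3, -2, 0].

X[k] = Σ(n=0 to 5) x[n] · ω_6^(nk)
where ω_6 = e^(-2πi/6)

Computing each X[k]:
X[0] = -8
X[1] = 4.0000-1.7321i
X[2] = -5.0000-3.4641i
X[3] = -8
X[4] = -5.0000+3.4641i
X[5] = 4.0000+1.7321i

X = [-8, 4.0000-1.7321i, -5.0000-3.4641i, -8, -5.0000+3.4641i, 4.0000+1.7321i]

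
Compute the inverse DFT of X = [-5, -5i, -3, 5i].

x[n] = (1/4) Σ(k=0 to 3) X[k] · e^(2πikn/4)

Computing each x[n]:
x[0] = -2
x[1] = 2
x[2] = -2
x[3] = -3

x = [-2, 2, -2, -3]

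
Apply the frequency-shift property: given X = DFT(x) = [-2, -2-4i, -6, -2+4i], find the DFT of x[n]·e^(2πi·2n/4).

Modulation property: DFT(ω_4^(-2n)·x[n]) = X[(k-2) mod 4], so circularly shift X by 2 positions.

X[k-2] = [-6, -2+4i, -2, -2-4i]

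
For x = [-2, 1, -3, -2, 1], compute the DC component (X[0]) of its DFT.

X[0] = Σ(n=0 to 4) x[n] · ω_5^0 = Σ x[n]
= (-2) + (1) + (-3) + (-2) + (1)

X[0] = -5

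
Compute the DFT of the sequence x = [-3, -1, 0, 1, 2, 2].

X[k] = Σ(n=0 to 5) x[n] · ω_6^(nk)
where ω_6 = e^(-2πi/6)

Computing each X[k]:
X[0] = 1
X[1] = -4.5000+4.3301i
X[2] = -3.5000+0.8660i
X[3] = -3
X[4] = -3.5000-0.8660i
X[5] = -4.5000-4.3301i

X = [1, -4.5000+4.3301i, -3.5000+0.8660i, -3, -3.5000-0.8660i, -4.5000-4.3301i]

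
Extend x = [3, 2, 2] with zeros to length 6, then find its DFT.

Original 3-point DFT: [7, 1, 1]
Zero-padded 6-point DFT provides frequency interpolation.

DFT_6([x, 0, ...]) = [7, 3.0000-3.4641i, 1, 3, 1, 3.0000+3.4641i]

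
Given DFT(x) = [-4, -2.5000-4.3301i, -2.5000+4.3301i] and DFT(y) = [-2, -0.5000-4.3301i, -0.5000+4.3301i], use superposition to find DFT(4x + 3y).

By linearity: DFT(4x + 3y) = 4·DFT(x) + 3·DFT(y)
= 4·[-4, -2.5000-4.3301i, -2.5000+4.3301i] + 3·[-2, -0.5000-4.3301i, -0.5000+4.3301i]

Computing element-wise:
Z[0] = 4·(-4) + 3·(-2) = -22
Z[1] = 4·(-2.5000-4.3301i) + 3·(-0.5000-4.3301i) = -11.5000-30.3107i
Z[2] = 4·(-2.5000+4.3301i) + 3·(-0.5000+4.3301i) = -11.5000+30.3107i

DFT(4x + 3y) = 4·X + 3·Y = [-22, -11.5000-30.3107i, -11.5000+30.3107i]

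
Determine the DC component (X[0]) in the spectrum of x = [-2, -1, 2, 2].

X[0] = Σ(n=0 to 3) x[n] · ω_4^0 = Σ x[n]
= (-2) + (-1) + (2) + (2)

X[0] = 1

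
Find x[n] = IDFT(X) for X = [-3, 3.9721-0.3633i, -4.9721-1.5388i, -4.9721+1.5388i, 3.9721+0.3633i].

x[n] = (1/5) Σ(k=0 to 4) X[k] · e^(2πikn/5)

Computing each x[n]:
x[0] = -1
x[1] = 2
x[2] = -3
x[3] = -2
x[4] = 1

x = [-1, 2, -3, -2, 1]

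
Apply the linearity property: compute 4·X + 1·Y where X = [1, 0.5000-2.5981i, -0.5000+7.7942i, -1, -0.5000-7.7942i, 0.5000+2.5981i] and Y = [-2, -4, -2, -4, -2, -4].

By linearity: DFT(4x + 1y) = 4·DFT(x) + 1·DFT(y)
= 4·[1, 0.5000-2.5981i, -0.5000+7.7942i, -1, -0.5000-7.7942i, 0.5000+2.5981i] + 1·[-2, -4, -2, -4, -2, -4]

Computing element-wise:
Z[0] = 4·(1) + 1·(-2) = 2
Z[1] = 4·(0.5000-2.5981i) + 1·(-4) = -2.0000-10.3924i
Z[2] = 4·(-0.5000+7.7942i) + 1·(-2) = -4.0000+31.1768i
Z[3] = 4·(-1) + 1·(-4) = -8
Z[4] = 4·(-0.5000-7.7942i) + 1·(-2) = -4.0000-31.1768i
Z[5] = 4·(0.5000+2.5981i) + 1·(-4) = -2.0000+10.3924i

DFT(4x + 1y) = 4·X + 1·Y = [2, -2.0000-10.3924i, -4.0000+31.1768i, -8, -4.0000-31.1768i, -2.0000+10.3924i]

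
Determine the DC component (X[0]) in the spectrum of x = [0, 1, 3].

X[0] = Σ(n=0 to 2) x[n] · ω_3^0 = Σ x[n]
= (0) + (1) + (3)

X[0] = 4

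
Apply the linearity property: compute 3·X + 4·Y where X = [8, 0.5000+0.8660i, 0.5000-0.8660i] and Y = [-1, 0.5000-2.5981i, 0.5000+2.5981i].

By linearity: DFT(3x + 4y) = 3·DFT(x) + 4·DFT(y)
= 3·[8, 0.5000+0.8660i, 0.5000-0.8660i] + 4·[-1, 0.5000-2.5981i, 0.5000+2.5981i]

Computing element-wise:
Z[0] = 3·(8) + 4·(-1) = 20
Z[1] = 3·(0.5000+0.8660i) + 4·(0.5000-2.5981i) = 3.5000-7.7944i
Z[2] = 3·(0.5000-0.8660i) + 4·(0.5000+2.5981i) = 3.5000+7.7944i

DFT(3x + 4y) = 3·X + 4·Y = [20, 3.5000-7.7944i, 3.5000+7.7944i]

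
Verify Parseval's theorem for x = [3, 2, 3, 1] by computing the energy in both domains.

Time domain:
Σ|x[n]|² = |3|² + |2|² + |3|² + |1|² = 23.0000

Frequency domain:
(1/4)Σ|X[k]|² = (1/4)(|9|² + |-1i|² + |3|² + |1i|²) = (1/4)·92.0000 = 23.0000

Both sides agree, confirming Parseval's theorem.

Σ|x[n]|² = (1/N)Σ|X[k]|² = 23.0000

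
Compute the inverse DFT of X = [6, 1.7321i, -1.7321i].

x[n] = (1/3) Σ(k=0 to 2) X[k] · e^(2πikn/3)

Computing each x[n]:
x[0] = 2
x[1] = 1
x[2] = 3

x = [2, 1, 3]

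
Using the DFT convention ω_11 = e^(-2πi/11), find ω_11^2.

ω_11^2 = e^(-2πi·2/11)
= cos(-2π·2/11) + i·sin(-2π·2/11)
= cos(-4π/11) + i·sin(-4π/11)

ω_11^2 = cos(-4π/11) + i·sin(-4π/11) = 0.4154-0.9096i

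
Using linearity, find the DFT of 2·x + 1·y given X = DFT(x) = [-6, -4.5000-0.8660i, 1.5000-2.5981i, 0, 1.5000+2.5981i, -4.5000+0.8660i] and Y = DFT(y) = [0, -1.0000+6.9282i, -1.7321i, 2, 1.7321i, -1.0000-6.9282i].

By linearity: DFT(2x + 1y) = 2·DFT(x) + 1·DFT(y)
= 2·[-6, -4.5000-0.8660i, 1.5000-2.5981i, 0, 1.5000+2.5981i, -4.5000+0.8660i] + 1·[0, -1.0000+6.9282i, -1.7321i, 2, 1.7321i, -1.0000-6.9282i]

Computing element-wise:
Z[0] = 2·(-6) + 1·(0) = -12
Z[1] = 2·(-4.5000-0.8660i) + 1·(-1.0000+6.9282i) = -10.0000+5.1962i
Z[2] = 2·(1.5000-2.5981i) + 1·(-1.7321i) = 3.0000-6.9283i
Z[3] = 2·(0) + 1·(2) = 2
Z[4] = 2·(1.5000+2.5981i) + 1·(1.7321i) = 3.0000+6.9283i
Z[5] = 2·(-4.5000+0.8660i) + 1·(-1.0000-6.9282i) = -10.0000-5.1962i

DFT(2x + 1y) = 2·X + 1·Y = [-12, -10.0000+5.1962i, 3.0000-6.9283i, 2, 3.0000+6.9283i, -10.0000-5.1962i]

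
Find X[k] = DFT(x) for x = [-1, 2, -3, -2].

X[k] = Σ(n=0 to 3) x[n] · ω_4^(nk)
where ω_4 = e^(-2πi/4)

Computing each X[k]:
X[0] = -4
X[1] = 2-4i
X[2] = -4
X[3] = 2+4i

X = [-4, 2-4i, -4, 2+4i]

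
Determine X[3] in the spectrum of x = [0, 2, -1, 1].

X[3] = Σ(n=0 to 3) x[n] · ω_4^(3n) where ω_4 = e^(-2πi/4)
= (0)·ω_4^0 + (2)·ω_4^3 + (-1)·ω_4^6 + (1)·ω_4^9

X[3] = 1+1i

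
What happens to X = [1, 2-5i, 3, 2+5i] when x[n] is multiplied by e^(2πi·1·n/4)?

Modulation property: DFT(ω_4^(-1n)·x[n]) = X[(k-1) mod 4], so circularly shift X by 1 positions.

X[k-1] = [2+5i, 1, 2-5i, 3]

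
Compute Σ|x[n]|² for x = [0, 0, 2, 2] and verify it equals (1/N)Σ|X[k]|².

Time domain:
Σ|x[n]|² = |0|² + |0|² + |2|² + |2|² = 8.0000

Frequency domain:
(1/4)Σ|X[k]|² = (1/4)(|4|² + |-2+2i|² + |0|² + |-2-2i|²) = (1/4)·32.0000 = 8.0000

Both sides agree, confirming Parseval's theorem.

Σ|x[n]|² = (1/N)Σ|X[k]|² = 8.0000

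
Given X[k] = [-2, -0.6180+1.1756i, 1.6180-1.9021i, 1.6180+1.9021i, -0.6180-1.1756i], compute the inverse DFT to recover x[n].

x[n] = (1/5) Σ(k=0 to 4) X[k] · e^(2πikn/5)

Computing each x[n]:
x[0] = 0
x[1] = -1
x[2] = -1
x[3] = 1
x[4] = -1

x = [0, -1, -1, 1, -1]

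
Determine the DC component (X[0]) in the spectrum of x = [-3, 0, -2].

X[0] = Σ(n=0 to 2) x[n] · ω_3^0 = Σ x[n]
= (-3) + (0) + (-2)

X[0] = -5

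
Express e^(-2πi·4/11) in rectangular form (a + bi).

ω_11^4 = e^(-2πi·4/11)
= cos(-2π·4/11) + i·sin(-2π·4/11)
= cos(-8π/11) + i·sin(-8π/11)

ω_11^4 = cos(-8π/11) + i·sin(-8π/11) = -0.6549-0.7557i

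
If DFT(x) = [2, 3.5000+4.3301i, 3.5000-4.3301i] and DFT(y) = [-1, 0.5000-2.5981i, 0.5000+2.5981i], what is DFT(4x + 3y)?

By linearity: DFT(4x + 3y) = 4·DFT(x) + 3·DFT(y)
= 4·[2, 3.5000+4.3301i, 3.5000-4.3301i] + 3·[-1, 0.5000-2.5981i, 0.5000+2.5981i]

Computing element-wise:
Z[0] = 4·(2) + 3·(-1) = 5
Z[1] = 4·(3.5000+4.3301i) + 3·(0.5000-2.5981i) = 15.5000+9.5261i
Z[2] = 4·(3.5000-4.3301i) + 3·(0.5000+2.5981i) = 15.5000-9.5261i

DFT(4x + 3y) = 4·X + 3·Y = [5, 15.5000+9.5261i, 15.5000-9.5261i]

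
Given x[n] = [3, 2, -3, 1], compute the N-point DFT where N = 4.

X[k] = Σ(n=0 to 3) x[n] · ω_4^(nk)
where ω_4 = e^(-2πi/4)

Computing each X[k]:
X[0] = 3
X[1] = 6-1i
X[2] = -3
X[3] = 6+1i

X = [3, 6-1i, -3, 6+1i]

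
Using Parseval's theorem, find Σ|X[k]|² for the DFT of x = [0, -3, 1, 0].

Parseval: Σ|x[n]|² = (1/N)Σ|X[k]|², so Σ|X[k]|² = N·Σ|x[n]|² = 4·10.0000

Σ|X[k]|² = N·Σ|x[n]|² = 4·10.0000 = 40.0000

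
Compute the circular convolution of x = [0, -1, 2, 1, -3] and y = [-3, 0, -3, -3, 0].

(x ⊛ y)[n] = Σ(m=0 to 4) x[m] · y[(n-m) mod 5]

Computing each output sample:
(x ⊛ y)[0] = -9
(x ⊛ y)[1] = 9
(x ⊛ y)[2] = 3
(x ⊛ y)[3] = 0
(x ⊛ y)[4] = 6

x ⊛ y = [-9, 9, 3, 0, 6]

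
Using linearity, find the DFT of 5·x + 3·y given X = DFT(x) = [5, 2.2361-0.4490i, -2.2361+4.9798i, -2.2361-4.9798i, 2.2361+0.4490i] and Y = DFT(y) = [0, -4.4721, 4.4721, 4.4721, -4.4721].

By linearity: DFT(5x + 3y) = 5·DFT(x) + 3·DFT(y)
= 5·[5, 2.2361-0.4490i, -2.2361+4.9798i, -2.2361-4.9798i, 2.2361+0.4490i] + 3·[0, -4.4721, 4.4721, 4.4721, -4.4721]

Computing element-wise:
Z[0] = 5·(5) + 3·(0) = 25
Z[1] = 5·(2.2361-0.4490i) + 3·(-4.4721) = -2.2358-2.2450i
Z[2] = 5·(-2.2361+4.9798i) + 3·(4.4721) = 2.2358+24.8990i
Z[3] = 5·(-2.2361-4.9798i) + 3·(4.4721) = 2.2358-24.8990i
Z[4] = 5·(2.2361+0.4490i) + 3·(-4.4721) = -2.2358+2.2450i

DFT(5x + 3y) = 5·X + 3·Y = [25, -2.2358-2.2450i, 2.2358+24.8990i, 2.2358-24.8990i, -2.2358+2.2450i]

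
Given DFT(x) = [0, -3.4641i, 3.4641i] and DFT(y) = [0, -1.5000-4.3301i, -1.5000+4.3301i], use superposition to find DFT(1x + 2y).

By linearity: DFT(1x + 2y) = 1·DFT(x) + 2·DFT(y)
= 1·[0, -3.4641i, 3.4641i] + 2·[0, -1.5000-4.3301i, -1.5000+4.3301i]

Computing element-wise:
Z[0] = 1·(0) + 2·(0) = 0
Z[1] = 1·(-3.4641i) + 2·(-1.5000-4.3301i) = -3.0000-12.1243i
Z[2] = 1·(3.4641i) + 2·(-1.5000+4.3301i) = -3.0000+12.1243i

DFT(1x + 2y) = 1·X + 2·Y = [0, -3.0000-12.1243i, -3.0000+12.1243i]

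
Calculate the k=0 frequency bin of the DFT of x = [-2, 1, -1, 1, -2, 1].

X[0] = Σ(n=0 to 5) x[n] · ω_6^0 = Σ x[n]
= (-2) + (1) + (-1) + (1) + (-2) + (1)

X[0] = -2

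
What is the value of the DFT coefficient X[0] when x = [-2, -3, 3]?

X[0] = Σ(n=0 to 2) x[n] · ω_3^0 = Σ x[n]
= (-2) + (-3) + (3)

X[0] = -2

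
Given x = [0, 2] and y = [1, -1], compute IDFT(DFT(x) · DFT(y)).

(x ⊛ y)[n] = Σ(m=0 to 1) x[m] · y[(n-m) mod 2]

Computing each output sample:
(x ⊛ y)[0] = -2
(x ⊛ y)[1] = 2

x ⊛ y = [-2, 2]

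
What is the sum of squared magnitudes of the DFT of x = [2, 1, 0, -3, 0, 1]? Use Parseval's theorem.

Parseval: Σ|x[n]|² = (1/N)Σ|X[k]|², so Σ|X[k]|² = N·Σ|x[n]|² = 6·15.0000

Σ|X[k]|² = N·Σ|x[n]|² = 6·15.0000 = 90.0000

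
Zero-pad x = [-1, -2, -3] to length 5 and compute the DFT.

Original 3-point DFT: [-6, 1.5000-0.8660i, 1.5000+0.8660i]
Zero-padded 5-point DFT provides frequency interpolation.

DFT_5([x, 0, ...]) = [-6, 0.8090+3.6655i, -0.3090-1.6776i, -0.3090+1.6776i, 0.8090-3.6655i]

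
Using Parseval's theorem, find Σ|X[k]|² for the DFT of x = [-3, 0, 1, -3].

Parseval: Σ|x[n]|² = (1/N)Σ|X[k]|², so Σ|X[k]|² = N·Σ|x[n]|² = 4·19.0000

Σ|X[k]|² = N·Σ|x[n]|² = 4·19.0000 = 76.0000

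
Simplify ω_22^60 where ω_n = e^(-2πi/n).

Since ω_22^22 = 1, powers reduce modulo 22.
60 mod 22 = 16
So ω_22^60 = ω_22^16 = e^(-2πi·16/22)

ω_22^60 = ω_22^16 = -0.1423+0.9898i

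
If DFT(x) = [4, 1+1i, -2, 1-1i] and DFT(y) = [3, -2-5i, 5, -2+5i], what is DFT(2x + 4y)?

By linearity: DFT(2x + 4y) = 2·DFT(x) + 4·DFT(y)
= 2·[4, 1+1i, -2, 1-1i] + 4·[3, -2-5i, 5, -2+5i]

Computing element-wise:
Z[0] = 2·(4) + 4·(3) = 20
Z[1] = 2·(1+1i) + 4·(-2-5i) = -6-18i
Z[2] = 2·(-2) + 4·(5) = 16
Z[3] = 2·(1-1i) + 4·(-2+5i) = -6+18i

DFT(2x + 4y) = 2·X + 4·Y = [20, -6-18i, 16, -6+18i]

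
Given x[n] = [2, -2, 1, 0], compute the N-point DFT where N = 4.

X[k] = Σ(n=0 to 3) x[n] · ω_4^(nk)
where ω_4 = e^(-2πi/4)

Computing each X[k]:
X[0] = 1
X[1] = 1+2i
X[2] = 5
X[3] = 1-2i

X = [1, 1+2i, 5, 1-2i]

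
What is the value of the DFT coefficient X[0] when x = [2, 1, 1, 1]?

X[0] = Σ(n=0 to 3) x[n] · ω_4^0 = Σ x[n]
= (2) + (1) + (1) + (1)

X[0] = 5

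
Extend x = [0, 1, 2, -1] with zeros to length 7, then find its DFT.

Original 4-point DFT: [2, -2-2i, 2, -2+2i]
Zero-padded 7-point DFT provides frequency interpolation.

DFT_7([x, 0, ...]) = [2, 1.0794-2.2978i, -2.6479-0.8890i, 0.5685+2.1047i, 0.5685-2.1047i, -2.6479+0.8890i, 1.0794+2.2978i]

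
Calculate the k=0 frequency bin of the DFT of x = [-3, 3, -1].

X[0] = Σ(n=0 to 2) x[n] · ω_3^0 = Σ x[n]
= (-3) + (3) + (-1)

X[0] = -1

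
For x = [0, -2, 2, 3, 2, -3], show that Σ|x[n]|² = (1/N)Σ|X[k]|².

Time domain:
Σ|x[n]|² = |0|² + |-2|² + |2|² + |3|² + |2|² + |-3|² = 30.0000

Frequency domain:
(1/6)Σ|X[k]|² = (1/6)(|2|² + |-7.5000-0.8660i|² + |3.5000-0.8660i|² + |6|² + |3.5000+0.8660i|² + |-7.5000+0.8660i|²) = (1/6)·180.0000 = 30.0000

Both sides agree, confirming Parseval's theorem.

Σ|x[n]|² = (1/N)Σ|X[k]|² = 30.0000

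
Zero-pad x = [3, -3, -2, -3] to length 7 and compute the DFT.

Original 4-point DFT: [-5, 5, 7, 5]
Zero-padded 7-point DFT provides frequency interpolation.

DFT_7([x, 0, ...]) = [-5, 4.2775+5.5970i, 3.5990-0.2885i, 5.1235+2.6628i, 5.1235-2.6628i, 3.5990+0.2885i, 4.2775-5.5970i]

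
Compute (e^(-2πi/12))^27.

Since ω_12^12 = 1, powers reduce modulo 12.
27 mod 12 = 3
So ω_12^27 = ω_12^3 = e^(-2πi·3/12)

ω_12^27 = ω_12^3 = -1i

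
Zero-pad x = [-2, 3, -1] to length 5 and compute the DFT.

Original 3-point DFT: [0, -3.0000-3.4641i, -3.0000+3.4641i]
Zero-padded 5-point DFT provides frequency interpolation.

DFT_5([x, 0, ...]) = [0, -0.2639-2.2654i, -4.7361-2.7144i, -4.7361+2.7144i, -0.2639+2.2654i]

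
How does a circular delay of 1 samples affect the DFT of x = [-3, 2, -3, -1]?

Time shift by 1: X_shifted[k] = ω_4^(1k) · X[k]
Shifted x = [-1, -3, 2, -3]

DFT(x[n-1]) = [-5, -3, 7, -3]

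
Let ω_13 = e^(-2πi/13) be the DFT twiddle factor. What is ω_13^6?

ω_13^6 = e^(-2πi·6/13)
= cos(-2π·6/13) + i·sin(-2π·6/13)
= cos(-12π/13) + i·sin(-12π/13)

ω_13^6 = cos(-12π/13) + i·sin(-12π/13) = -0.9709-0.2393i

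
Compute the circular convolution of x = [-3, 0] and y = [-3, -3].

(x ⊛ y)[n] = Σ(m=0 to 1) x[m] · y[(n-m) mod 2]

Computing each output sample:
(x ⊛ y)[0] = 9
(x ⊛ y)[1] = 9

x ⊛ y = [9, 9]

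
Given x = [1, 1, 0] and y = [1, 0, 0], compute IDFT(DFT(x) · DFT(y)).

(x ⊛ y)[n] = Σ(m=0 to 2) x[m] · y[(n-m) mod 3]

Computing each output sample:
(x ⊛ y)[0] = 1
(x ⊛ y)[1] = 1
(x ⊛ y)[2] = 0

x ⊛ y = [1, 1, 0]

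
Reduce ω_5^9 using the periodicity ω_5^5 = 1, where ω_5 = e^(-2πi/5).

Since ω_5^5 = 1, powers reduce modulo 5.
9 mod 5 = 4
So ω_5^9 = ω_5^4 = e^(-2πi·4/5)

ω_5^9 = ω_5^4 = 0.3090+0.9511i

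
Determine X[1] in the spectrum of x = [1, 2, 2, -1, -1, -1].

X[1] = Σ(n=0 to 5) x[n] · ω_6^(1n) where ω_6 = e^(-2πi/6)
= (1)·ω_6^0 + (2)·ω_6^1 + (2)·ω_6^2 + (-1)·ω_6^3 + (-1)·ω_6^4 + (-1)·ω_6^5

X[1] = 2.0000-5.1962i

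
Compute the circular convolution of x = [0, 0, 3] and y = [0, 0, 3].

(x ⊛ y)[n] = Σ(m=0 to 2) x[m] · y[(n-m) mod 3]

Computing each output sample:
(x ⊛ y)[0] = 0
(x ⊛ y)[1] = 9
(x ⊛ y)[2] = 0

x ⊛ y = [0, 9, 0]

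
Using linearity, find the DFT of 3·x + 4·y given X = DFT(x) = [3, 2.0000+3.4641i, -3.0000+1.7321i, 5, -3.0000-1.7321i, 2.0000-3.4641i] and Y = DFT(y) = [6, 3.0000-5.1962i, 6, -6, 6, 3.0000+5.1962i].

By linearity: DFT(3x + 4y) = 3·DFT(x) + 4·DFT(y)
= 3·[3, 2.0000+3.4641i, -3.0000+1.7321i, 5, -3.0000-1.7321i, 2.0000-3.4641i] + 4·[6, 3.0000-5.1962i, 6, -6, 6, 3.0000+5.1962i]

Computing element-wise:
Z[0] = 3·(3) + 4·(6) = 33
Z[1] = 3·(2.0000+3.4641i) + 4·(3.0000-5.1962i) = 18.0000-10.3925i
Z[2] = 3·(-3.0000+1.7321i) + 4·(6) = 15.0000+5.1963i
Z[3] = 3·(5) + 4·(-6) = -9
Z[4] = 3·(-3.0000-1.7321i) + 4·(6) = 15.0000-5.1963i
Z[5] = 3·(2.0000-3.4641i) + 4·(3.0000+5.1962i) = 18.0000+10.3925i

DFT(3x + 4y) = 3·X + 4·Y = [33, 18.0000-10.3925i, 15.0000+5.1963i, -9, 15.0000-5.1963i, 18.0000+10.3925i]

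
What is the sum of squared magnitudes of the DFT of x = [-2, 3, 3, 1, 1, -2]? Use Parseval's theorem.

Parseval: Σ|x[n]|² = (1/N)Σ|X[k]|², so Σ|X[k]|² = N·Σ|x[n]|² = 6·28.0000

Σ|X[k]|² = N·Σ|x[n]|² = 6·28.0000 = 168.0000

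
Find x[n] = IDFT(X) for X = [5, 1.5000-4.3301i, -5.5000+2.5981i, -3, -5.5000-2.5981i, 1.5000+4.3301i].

x[n] = (1/6) Σ(k=0 to 5) X[k] · e^(2πikn/6)

Computing each x[n]:
x[0] = -1
x[1] = 3
x[2] = 3
x[3] = -1
x[4] = -1
x[5] = 2

x = [-1, 3, 3, -1, -1, 2]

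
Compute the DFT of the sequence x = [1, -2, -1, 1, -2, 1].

X[k] = Σ(n=0 to 5) x[n] · ω_6^(nk)
where ω_6 = e^(-2πi/6)

Computing each X[k]:
X[0] = -2
X[1] = 1.0000+1.7321i
X[2] = 4.0000+3.4641i
X[3] = -2
X[4] = 4.0000-3.4641i
X[5] = 1.0000-1.7321i

X = [-2, 1.0000+1.7321i, 4.0000+3.4641i, -2, 4.0000-3.4641i, 1.0000-1.7321i]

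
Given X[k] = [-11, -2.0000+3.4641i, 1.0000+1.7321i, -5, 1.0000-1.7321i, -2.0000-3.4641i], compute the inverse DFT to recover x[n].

x[n] = (1/6) Σ(k=0 to 5) X[k] · e^(2πikn/6)

Computing each x[n]:
x[0] = -3
x[1] = -3
x[2] = -3
x[3] = 0
x[4] = -2
x[5] = 0

x = [-3, -3, -3, 0, -2, 0]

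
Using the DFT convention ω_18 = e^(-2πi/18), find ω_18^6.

ω_18^6 = e^(-2πi·6/18)
= cos(-2π·6/18) + i·sin(-2π·6/18)
= cos(-12π/18) + i·sin(-12π/18)

ω_18^6 = cos(-12π/18) + i·sin(-12π/18) = -0.5000-0.8660i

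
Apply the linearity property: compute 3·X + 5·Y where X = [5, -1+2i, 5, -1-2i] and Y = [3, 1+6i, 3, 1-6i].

By linearity: DFT(3x + 5y) = 3·DFT(x) + 5·DFT(y)
= 3·[5, -1+2i, 5, -1-2i] + 5·[3, 1+6i, 3, 1-6i]

Computing element-wise:
Z[0] = 3·(5) + 5·(3) = 30
Z[1] = 3·(-1+2i) + 5·(1+6i) = 2+36i
Z[2] = 3·(5) + 5·(3) = 30
Z[3] = 3·(-1-2i) + 5·(1-6i) = 2-36i

DFT(3x + 5y) = 3·X + 5·Y = [30, 2+36i, 30, 2-36i]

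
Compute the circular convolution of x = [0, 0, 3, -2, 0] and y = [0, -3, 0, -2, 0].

(x ⊛ y)[n] = Σ(m=0 to 4) x[m] · y[(n-m) mod 5]

Computing each output sample:
(x ⊛ y)[0] = -6
(x ⊛ y)[1] = 4
(x ⊛ y)[2] = 0
(x ⊛ y)[3] = -9
(x ⊛ y)[4] = 6

x ⊛ y = [-6, 4, 0, -9, 6]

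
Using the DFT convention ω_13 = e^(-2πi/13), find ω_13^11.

ω_13^11 = e^(-2πi·11/13)
= cos(-2π·11/13) + i·sin(-2π·11/13)
= cos(-22π/13) + i·sin(-22π/13)

ω_13^11 = cos(-22π/13) + i·sin(-22π/13) = 0.5681+0.8230i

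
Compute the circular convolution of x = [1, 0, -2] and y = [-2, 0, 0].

(x ⊛ y)[n] = Σ(m=0 to 2) x[m] · y[(n-m) mod 3]

Computing each output sample:
(x ⊛ y)[0] = -2
(x ⊛ y)[1] = 0
(x ⊛ y)[2] = 4

x ⊛ y = [-2, 0, 4]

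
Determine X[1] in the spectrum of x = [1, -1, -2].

X[1] = Σ(n=0 to 2) x[n] · ω_3^(1n) where ω_3 = e^(-2πi/3)
= (1)·ω_3^0 + (-1)·ω_3^1 + (-2)·ω_3^2

X[1] = 2.5000-0.8660i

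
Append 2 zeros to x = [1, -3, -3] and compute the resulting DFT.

Original 3-point DFT: [-5, 4, 4]
Zero-padded 5-point DFT provides frequency interpolation.

DFT_5([x, 0, ...]) = [-5, 2.5000+4.6165i, 2.5000-1.0898i, 2.5000+1.0898i, 2.5000-4.6165i]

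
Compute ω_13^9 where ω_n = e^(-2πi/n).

ω_13^9 = e^(-2πi·9/13)
= cos(-2π·9/13) + i·sin(-2π·9/13)
= cos(-18π/13) + i·sin(-18π/13)

ω_13^9 = cos(-18π/13) + i·sin(-18π/13) = -0.3546+0.9350i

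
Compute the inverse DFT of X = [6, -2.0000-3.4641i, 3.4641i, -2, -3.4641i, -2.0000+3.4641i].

x[n] = (1/6) Σ(k=0 to 5) X[k] · e^(2πikn/6)

Computing each x[n]:
x[0] = 0
x[1] = 1
x[2] = 3
x[3] = 2
x[4] = -1
x[5] = 1

x = [0, 1, 3, 2, -1, 1]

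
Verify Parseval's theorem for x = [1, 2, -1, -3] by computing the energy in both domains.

Time domain:
Σ|x[n]|² = |1|² + |2|² + |-1|² + |-3|² = 15.0000

Frequency domain:
(1/4)Σ|X[k]|² = (1/4)(|-1|² + |2-5i|² + |1|² + |2+5i|²) = (1/4)·60.0000 = 15.0000

Both sides agree, confirming Parseval's theorem.

Σ|x[n]|² = (1/N)Σ|X[k]|² = 15.0000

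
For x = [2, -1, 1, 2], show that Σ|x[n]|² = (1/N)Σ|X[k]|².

Time domain:
Σ|x[n]|² = |2|² + |-1|² + |1|² + |2|² = 10.0000

Frequency domain:
(1/4)Σ|X[k]|² = (1/4)(|4|² + |1+3i|² + |2|² + |1-3i|²) = (1/4)·40.0000 = 10.0000

Both sides agree, confirming Parseval's theorem.

Σ|x[n]|² = (1/N)Σ|X[k]|² = 10.0000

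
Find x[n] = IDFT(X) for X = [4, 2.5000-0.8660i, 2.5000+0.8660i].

x[n] = (1/3) Σ(k=0 to 2) X[k] · e^(2πikn/3)

Computing each x[n]:
x[0] = 3
x[1] = 1
x[2] = 0

x = [3, 1, 0]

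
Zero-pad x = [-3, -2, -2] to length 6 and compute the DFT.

Original 3-point DFT: [-7, -1, -1]
Zero-padded 6-point DFT provides frequency interpolation.

DFT_6([x, 0, ...]) = [-7, -3.0000+3.4641i, -1, -3, -1, -3.0000-3.4641i]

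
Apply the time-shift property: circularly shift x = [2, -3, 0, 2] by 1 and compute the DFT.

Time shift by 1: X_shifted[k] = ω_4^(1k) · X[k]
Shifted x = [2, 2, -3, 0]

DFT(x[n-1]) = [1, 5-2i, -3, 5+2i]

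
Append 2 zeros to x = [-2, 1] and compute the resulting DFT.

Original 2-point DFT: [-1, -3]
Zero-padded 4-point DFT provides frequency interpolation.

DFT_4([x, 0, ...]) = [-1, -2-1i, -3, -2+1i]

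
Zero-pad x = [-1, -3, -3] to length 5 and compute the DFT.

Original 3-point DFT: [-7, 2, 2]
Zero-padded 5-point DFT provides frequency interpolation.

DFT_5([x, 0, ...]) = [-7, 0.5000+4.6165i, 0.5000-1.0898i, 0.5000+1.0898i, 0.5000-4.6165i]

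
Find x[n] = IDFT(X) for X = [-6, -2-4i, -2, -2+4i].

x[n] = (1/4) Σ(k=0 to 3) X[k] · e^(2πikn/4)

Computing each x[n]:
x[0] = -3
x[1] = 1
x[2] = -1
x[3] = -3

x = [-3, 1, -1, -3]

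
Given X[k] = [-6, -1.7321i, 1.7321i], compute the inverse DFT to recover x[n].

x[n] = (1/3) Σ(k=0 to 2) X[k] · e^(2πikn/3)

Computing each x[n]:
x[0] = -2
x[1] = -1
x[2] = -3

x = [-2, -1, -3]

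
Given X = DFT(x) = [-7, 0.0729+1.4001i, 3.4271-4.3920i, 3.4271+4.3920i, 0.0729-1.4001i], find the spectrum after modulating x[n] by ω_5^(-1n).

Modulation property: DFT(ω_5^(-1n)·x[n]) = X[(k-1) mod 5], so circularly shift X by 1 positions.

X[k-1] = [0.0729-1.4001i, -7, 0.0729+1.4001i, 3.4271-4.3920i, 3.4271+4.3920i]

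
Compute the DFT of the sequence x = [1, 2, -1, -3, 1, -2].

X[k] = Σ(n=0 to 5) x[n] · ω_6^(nk)
where ω_6 = e^(-2πi/6)

Computing each X[k]:
X[0] = -2
X[1] = 4.0000-1.7321i
X[2] = -2.0000-5.1962i
X[3] = 4
X[4] = -2.0000+5.1962i
X[5] = 4.0000+1.7321i

X = [-2, 4.0000-1.7321i, -2.0000-5.1962i, 4, -2.0000+5.1962i, 4.0000+1.7321i]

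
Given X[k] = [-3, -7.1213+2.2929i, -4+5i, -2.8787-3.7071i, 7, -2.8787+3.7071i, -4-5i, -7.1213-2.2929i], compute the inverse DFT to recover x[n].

x[n] = (1/8) Σ(k=0 to 7) X[k] · e^(2πikn/8)

Computing each x[n]:
x[0] = -3
x[1] = -3
x[2] = 0
x[3] = 1
x[4] = 2
x[5] = -2
x[6] = 3
x[7] = -1

x = [-3, -3, 0, 1, 2, -2, 3, -1]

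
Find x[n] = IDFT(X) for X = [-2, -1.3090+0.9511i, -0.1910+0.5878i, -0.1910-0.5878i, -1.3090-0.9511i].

x[n] = (1/5) Σ(k=0 to 4) X[k] · e^(2πikn/5)

Computing each x[n]:
x[0] = -1
x[1] = -1
x[2] = 0
x[3] = 0
x[4] = 0

x = [-1, -1, 0, 0, 0]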